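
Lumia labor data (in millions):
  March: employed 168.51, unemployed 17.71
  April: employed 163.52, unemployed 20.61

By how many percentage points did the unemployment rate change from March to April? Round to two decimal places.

The unemployment rate changed by +1.68 percentage points.

March: labor force = 168.51 + 17.71 = 186.22; u = 17.71/186.22 = 9.51%.
April: labor force = 163.52 + 20.61 = 184.13; u = 20.61/184.13 = 11.19%.
Change = 11.19% − 9.51% = +1.68 pp.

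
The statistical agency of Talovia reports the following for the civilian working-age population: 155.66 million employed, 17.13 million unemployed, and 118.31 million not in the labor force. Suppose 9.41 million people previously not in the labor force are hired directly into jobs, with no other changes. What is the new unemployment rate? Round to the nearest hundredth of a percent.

New unemployment rate ≈ 9.40%.

Initially, labor force = 155.66 + 17.13 = 172.79 million, so u = 17.13/172.79 = 9.91%.
After the change, employed and labor force both rise by 9.41; unemployed unchanged → E = 165.07, U = 17.13, labor force = 182.20 million.
New unemployment rate = 17.13 / 182.20 = 9.40%.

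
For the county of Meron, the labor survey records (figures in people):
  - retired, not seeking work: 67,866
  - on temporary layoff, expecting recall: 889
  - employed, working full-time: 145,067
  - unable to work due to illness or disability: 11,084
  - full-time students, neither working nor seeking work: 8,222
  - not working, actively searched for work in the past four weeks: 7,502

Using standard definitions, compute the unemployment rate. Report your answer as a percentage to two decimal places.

Unemployment rate ≈ 5.47%.

Employed = 145,067.
Unemployed = 889 + 7,502 = 8,391 (jobless and actively searching, or on temporary layoff).
Labor force = 145,067 + 8,391 = 153,458.
Unemployment rate = 8,391 / 153,458 = 5.47%.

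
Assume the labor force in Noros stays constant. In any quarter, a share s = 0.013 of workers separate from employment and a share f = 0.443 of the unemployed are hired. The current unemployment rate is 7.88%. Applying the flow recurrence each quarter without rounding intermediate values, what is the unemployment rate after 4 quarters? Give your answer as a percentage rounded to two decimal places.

With a fixed labor force, u_{t+1} = u_t + s·(1−u_t) − f·u_t = u_t·(1−s−f) + s.
Here 1−s−f = 0.544 and s = 0.013.
u_1 = 0.078800 × 0.544 + 0.013 = 0.055867.
u_2 = 0.055867 × 0.544 + 0.013 = 0.043392.
u_3 = 0.043392 × 0.544 + 0.013 = 0.036605.
u_4 = 0.036605 × 0.544 + 0.013 = 0.032913.

Unemployment rate after four quarters ≈ 3.29%.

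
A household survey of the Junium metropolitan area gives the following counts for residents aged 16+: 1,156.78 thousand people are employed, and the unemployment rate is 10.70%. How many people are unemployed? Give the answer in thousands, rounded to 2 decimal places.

Let U be the number unemployed. The labor force is E + U, and U/(E+U) = 0.1070.
So U = 0.1070 × 1,156.78 / (1 − 0.1070) = 123.7755 / 0.8930 ≈ 138.61 thousand.

About 138.61 thousand are unemployed.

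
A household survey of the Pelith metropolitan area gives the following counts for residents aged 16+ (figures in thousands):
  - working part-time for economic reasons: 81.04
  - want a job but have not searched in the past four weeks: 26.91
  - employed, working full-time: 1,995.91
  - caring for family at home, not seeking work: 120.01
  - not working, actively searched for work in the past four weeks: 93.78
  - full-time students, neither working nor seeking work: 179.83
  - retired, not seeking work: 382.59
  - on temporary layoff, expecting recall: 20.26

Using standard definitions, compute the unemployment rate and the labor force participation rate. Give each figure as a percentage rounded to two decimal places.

Unemployment rate ≈ 5.20%; labor force participation rate ≈ 75.54%.

Employed = 81.04 + 1,995.91 = 2,076.95 thousand (anyone who worked, including part-time for economic reasons, counts as employed).
Unemployed = 93.78 + 20.26 = 114.04 thousand (jobless and actively searching, or on temporary layoff).
Labor force = 2,076.95 + 114.04 = 2,190.99 thousand.
Not in labor force = 26.91 + 120.01 + 179.83 + 382.59 = 709.34 thousand (those not working and not actively searching are outside the labor force — including those who want a job but have given up searching).
Civilian working-age population = 2,190.99 + 709.34 = 2,900.33 thousand.
Unemployment rate = 114.04 / 2,190.99 = 5.20%.
Labor force participation rate = 2,190.99 / 2,900.33 = 75.54%.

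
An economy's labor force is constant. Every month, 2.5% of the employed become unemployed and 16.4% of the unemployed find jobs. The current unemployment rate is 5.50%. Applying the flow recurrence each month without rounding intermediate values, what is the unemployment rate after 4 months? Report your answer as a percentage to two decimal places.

With a fixed labor force, u_{t+1} = u_t + s·(1−u_t) − f·u_t = u_t·(1−s−f) + s.
Here 1−s−f = 0.811 and s = 0.025.
u_1 = 0.055000 × 0.811 + 0.025 = 0.069605.
u_2 = 0.069605 × 0.811 + 0.025 = 0.081450.
u_3 = 0.081450 × 0.811 + 0.025 = 0.091056.
u_4 = 0.091056 × 0.811 + 0.025 = 0.098846.

Unemployment rate after four months ≈ 9.88%.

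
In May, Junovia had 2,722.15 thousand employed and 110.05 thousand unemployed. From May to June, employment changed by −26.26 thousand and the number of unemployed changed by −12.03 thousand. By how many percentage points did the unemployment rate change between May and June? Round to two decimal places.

The unemployment rate changed by −0.38 percentage points.

May: labor force = 2,722.15 + 110.05 = 2,832.20; u = 110.05/2,832.20 = 3.89%.
June: labor force = 2,695.89 + 98.02 = 2,793.91; u = 98.02/2,793.91 = 3.51%.
Change = 3.51% − 3.89% = −0.38 pp.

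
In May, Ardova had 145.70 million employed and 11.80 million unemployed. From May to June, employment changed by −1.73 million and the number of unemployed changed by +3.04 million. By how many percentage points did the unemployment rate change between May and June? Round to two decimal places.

May: labor force = 145.70 + 11.80 = 157.50; u = 11.80/157.50 = 7.49%.
June: labor force = 143.97 + 14.84 = 158.81; u = 14.84/158.81 = 9.34%.
Change = 9.34% − 7.49% = +1.85 pp.

The unemployment rate changed by +1.85 percentage points.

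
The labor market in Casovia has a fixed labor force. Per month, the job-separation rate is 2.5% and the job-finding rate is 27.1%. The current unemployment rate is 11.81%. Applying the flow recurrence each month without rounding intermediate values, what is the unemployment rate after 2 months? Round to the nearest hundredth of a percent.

Unemployment rate after two months ≈ 10.11%.

With a fixed labor force, u_{t+1} = u_t + s·(1−u_t) − f·u_t = u_t·(1−s−f) + s.
Here 1−s−f = 0.704 and s = 0.025.
u_1 = 0.118100 × 0.704 + 0.025 = 0.108142.
u_2 = 0.108142 × 0.704 + 0.025 = 0.101132.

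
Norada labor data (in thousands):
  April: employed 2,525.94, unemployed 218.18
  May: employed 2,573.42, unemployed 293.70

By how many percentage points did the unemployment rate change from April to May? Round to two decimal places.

The unemployment rate changed by +2.29 percentage points.

April: labor force = 2,525.94 + 218.18 = 2,744.12; u = 218.18/2,744.12 = 7.95%.
May: labor force = 2,573.42 + 293.70 = 2,867.12; u = 293.70/2,867.12 = 10.24%.
Change = 10.24% − 7.95% = +2.29 pp.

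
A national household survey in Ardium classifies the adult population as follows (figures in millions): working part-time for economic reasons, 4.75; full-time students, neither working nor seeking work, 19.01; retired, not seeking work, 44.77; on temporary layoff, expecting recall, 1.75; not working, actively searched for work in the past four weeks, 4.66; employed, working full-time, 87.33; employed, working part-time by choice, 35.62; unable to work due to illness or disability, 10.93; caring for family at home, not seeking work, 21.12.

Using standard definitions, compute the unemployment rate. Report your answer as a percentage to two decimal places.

Unemployment rate ≈ 4.78%.

Employed = 4.75 + 87.33 + 35.62 = 127.70 million (anyone who worked, including part-time for economic reasons, counts as employed).
Unemployed = 1.75 + 4.66 = 6.41 million (jobless and actively searching, or on temporary layoff).
Labor force = 127.70 + 6.41 = 134.11 million.
Unemployment rate = 6.41 / 134.11 = 4.78%.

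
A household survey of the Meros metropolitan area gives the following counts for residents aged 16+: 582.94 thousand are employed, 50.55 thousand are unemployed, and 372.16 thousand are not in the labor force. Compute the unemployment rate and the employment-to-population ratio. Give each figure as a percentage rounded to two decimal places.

Labor force = employed + unemployed = 582.94 + 50.55 = 633.49 thousand.
Working-age population = 633.49 + 372.16 = 1,005.65 thousand.
Unemployment rate = 50.55 / 633.49 = 7.98%.
Employment-population ratio = 582.94 / 1,005.65 = 57.97%.

Unemployment rate ≈ 7.98%; employment-population ratio ≈ 57.97%.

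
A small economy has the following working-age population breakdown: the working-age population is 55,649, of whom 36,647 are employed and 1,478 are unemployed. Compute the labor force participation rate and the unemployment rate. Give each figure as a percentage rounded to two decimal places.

Labor force = employed + unemployed = 36,647 + 1,478 = 38,125.
Unemployment rate = 1,478 / 38,125 = 3.88%.
Labor force participation rate = 38,125 / 55,649 = 68.51%.

Labor force participation rate ≈ 68.51%; unemployment rate ≈ 3.88%.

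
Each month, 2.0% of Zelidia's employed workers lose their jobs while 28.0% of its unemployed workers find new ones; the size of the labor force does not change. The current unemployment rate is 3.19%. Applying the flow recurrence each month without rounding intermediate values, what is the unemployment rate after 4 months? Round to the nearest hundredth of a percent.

Unemployment rate after four months ≈ 5.83%.

With a fixed labor force, u_{t+1} = u_t + s·(1−u_t) − f·u_t = u_t·(1−s−f) + s.
Here 1−s−f = 0.700 and s = 0.020.
u_1 = 0.031900 × 0.700 + 0.020 = 0.042330.
u_2 = 0.042330 × 0.700 + 0.020 = 0.049631.
u_3 = 0.049631 × 0.700 + 0.020 = 0.054742.
u_4 = 0.054742 × 0.700 + 0.020 = 0.058319.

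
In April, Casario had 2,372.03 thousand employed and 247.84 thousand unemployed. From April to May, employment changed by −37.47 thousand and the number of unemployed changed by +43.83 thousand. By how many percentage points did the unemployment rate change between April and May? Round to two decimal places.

The unemployment rate changed by +1.65 percentage points.

April: labor force = 2,372.03 + 247.84 = 2,619.87; u = 247.84/2,619.87 = 9.46%.
May: labor force = 2,334.56 + 291.67 = 2,626.23; u = 291.67/2,626.23 = 11.11%.
Change = 11.11% − 9.46% = +1.65 pp.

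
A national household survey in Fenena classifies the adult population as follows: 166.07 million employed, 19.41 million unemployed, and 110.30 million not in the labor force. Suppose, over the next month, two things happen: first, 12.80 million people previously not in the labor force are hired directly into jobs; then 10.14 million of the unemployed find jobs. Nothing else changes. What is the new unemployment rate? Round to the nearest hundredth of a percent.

New unemployment rate ≈ 4.68%.

Initially, labor force = 166.07 + 19.41 = 185.48 million, so u = 19.41/185.48 = 10.46%.
After the first change, employed and labor force both rise by 12.80; unemployed unchanged → E = 178.87, U = 19.41, labor force = 198.28 million.
After the second change, unemployed falls and employed rises by 10.14; labor force unchanged → E = 189.01, U = 9.27, labor force = 198.28 million.
New unemployment rate = 9.27 / 198.28 = 4.68%.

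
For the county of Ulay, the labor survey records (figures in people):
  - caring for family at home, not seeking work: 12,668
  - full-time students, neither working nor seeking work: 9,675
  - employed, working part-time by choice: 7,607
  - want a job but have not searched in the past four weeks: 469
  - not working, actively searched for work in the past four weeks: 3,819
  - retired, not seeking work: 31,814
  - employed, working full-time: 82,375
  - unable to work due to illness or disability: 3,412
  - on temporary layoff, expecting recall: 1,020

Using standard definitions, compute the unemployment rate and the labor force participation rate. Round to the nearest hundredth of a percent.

Employed = 7,607 + 82,375 = 89,982.
Unemployed = 3,819 + 1,020 = 4,839 (jobless and actively searching, or on temporary layoff).
Labor force = 89,982 + 4,839 = 94,821.
Not in labor force = 12,668 + 9,675 + 469 + 31,814 + 3,412 = 58,038 (those not working and not actively searching are outside the labor force — including those who want a job but have given up searching).
Civilian working-age population = 94,821 + 58,038 = 152,859.
Unemployment rate = 4,839 / 94,821 = 5.10%.
Labor force participation rate = 94,821 / 152,859 = 62.03%.

Unemployment rate ≈ 5.10%; labor force participation rate ≈ 62.03%.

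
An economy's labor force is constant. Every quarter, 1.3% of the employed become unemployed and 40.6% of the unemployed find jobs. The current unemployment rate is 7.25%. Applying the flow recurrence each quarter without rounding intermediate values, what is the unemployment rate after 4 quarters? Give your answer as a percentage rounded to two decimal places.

With a fixed labor force, u_{t+1} = u_t + s·(1−u_t) − f·u_t = u_t·(1−s−f) + s.
Here 1−s−f = 0.581 and s = 0.013.
u_1 = 0.072500 × 0.581 + 0.013 = 0.055122.
u_2 = 0.055122 × 0.581 + 0.013 = 0.045026.
u_3 = 0.045026 × 0.581 + 0.013 = 0.039160.
u_4 = 0.039160 × 0.581 + 0.013 = 0.035752.

Unemployment rate after four quarters ≈ 3.58%.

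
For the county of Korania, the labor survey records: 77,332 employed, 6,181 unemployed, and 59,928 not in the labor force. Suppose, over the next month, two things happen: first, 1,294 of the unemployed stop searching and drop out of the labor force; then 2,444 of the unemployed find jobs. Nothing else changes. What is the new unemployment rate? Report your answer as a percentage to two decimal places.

Initially, labor force = 77,332 + 6,181 = 83,513, so u = 6,181/83,513 = 7.40%.
After the first change, unemployed and labor force both fall by 1,294 → E = 77,332, U = 4,887, labor force = 82,219.
After the second change, unemployed falls and employed rises by 2,444; labor force unchanged → E = 79,776, U = 2,443, labor force = 82,219.
New unemployment rate = 2,443 / 82,219 = 2.97%.

New unemployment rate ≈ 2.97%.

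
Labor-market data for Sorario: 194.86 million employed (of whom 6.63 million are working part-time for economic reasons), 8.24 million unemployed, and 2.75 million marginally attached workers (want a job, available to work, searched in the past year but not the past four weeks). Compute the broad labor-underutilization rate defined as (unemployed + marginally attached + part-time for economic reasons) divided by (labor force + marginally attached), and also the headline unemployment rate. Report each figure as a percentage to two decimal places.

Labor force = 194.86 + 8.24 = 203.10 million.
Numerator = 8.24 + 2.75 + 6.63 = 17.62 million.
Denominator = 203.10 + 2.75 = 205.85 million.
Broad rate = 17.62 / 205.85 = 8.56%.
Headline unemployment rate = 8.24 / 203.10 = 4.06%.

Broad underutilization rate ≈ 8.56%; headline unemployment rate ≈ 4.06%.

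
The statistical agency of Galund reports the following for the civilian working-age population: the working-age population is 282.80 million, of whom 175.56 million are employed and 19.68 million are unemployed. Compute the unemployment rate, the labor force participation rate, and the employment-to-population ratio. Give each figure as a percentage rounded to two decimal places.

Labor force = employed + unemployed = 175.56 + 19.68 = 195.24 million.
Unemployment rate = 19.68 / 195.24 = 10.08%.
Labor force participation rate = 195.24 / 282.80 = 69.04%.
Employment-population ratio = 175.56 / 282.80 = 62.08%.

Unemployment rate ≈ 10.08%; labor force participation rate ≈ 69.04%; employment-population ratio ≈ 62.08%.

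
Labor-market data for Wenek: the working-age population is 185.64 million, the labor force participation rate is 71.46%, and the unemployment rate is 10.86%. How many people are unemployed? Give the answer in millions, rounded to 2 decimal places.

Labor force = 0.7146 × 185.64 = 132.66 million.
Unemployed = 0.1086 × 132.66 ≈ 14.41 million.

About 14.41 million are unemployed.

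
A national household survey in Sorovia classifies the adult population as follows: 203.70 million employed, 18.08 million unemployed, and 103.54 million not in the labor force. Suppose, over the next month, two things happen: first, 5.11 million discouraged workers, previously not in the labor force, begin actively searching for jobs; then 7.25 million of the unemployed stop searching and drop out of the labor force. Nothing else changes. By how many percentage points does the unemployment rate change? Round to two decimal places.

Initially, labor force = 203.70 + 18.08 = 221.78 million, so u = 18.08/221.78 = 8.15%.
After the first change, unemployed and labor force both rise by 5.11 → E = 203.70, U = 23.19, labor force = 226.89 million.
After the second change, unemployed and labor force both fall by 7.25 → E = 203.70, U = 15.94, labor force = 219.64 million.
New unemployment rate = 15.94 / 219.64 = 7.26%.
Change = 7.26% − 8.15% = −0.89 percentage points.

The unemployment rate changes by −0.89 percentage points.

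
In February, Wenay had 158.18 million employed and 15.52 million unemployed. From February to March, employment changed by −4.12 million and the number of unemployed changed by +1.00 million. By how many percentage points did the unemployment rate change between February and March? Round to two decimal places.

February: labor force = 158.18 + 15.52 = 173.70; u = 15.52/173.70 = 8.93%.
March: labor force = 154.06 + 16.52 = 170.58; u = 16.52/170.58 = 9.68%.
Change = 9.68% − 8.93% = +0.75 pp.

The unemployment rate changed by +0.75 percentage points.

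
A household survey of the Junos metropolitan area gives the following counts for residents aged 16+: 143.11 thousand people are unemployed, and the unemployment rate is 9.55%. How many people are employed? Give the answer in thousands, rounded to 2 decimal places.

Labor force = U / u = 143.11 / 0.0955 ≈ 1,498.53 thousand.
Employed = labor force − unemployed = 1,498.53 − 143.11 = 1,355.42 thousand.

About 1,355.42 thousand are employed.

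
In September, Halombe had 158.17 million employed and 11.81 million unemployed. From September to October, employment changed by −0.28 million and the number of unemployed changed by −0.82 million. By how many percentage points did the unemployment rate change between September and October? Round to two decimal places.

September: labor force = 158.17 + 11.81 = 169.98; u = 11.81/169.98 = 6.95%.
October: labor force = 157.89 + 10.99 = 168.88; u = 10.99/168.88 = 6.51%.
Change = 6.51% − 6.95% = −0.44 pp.

The unemployment rate changed by −0.44 percentage points.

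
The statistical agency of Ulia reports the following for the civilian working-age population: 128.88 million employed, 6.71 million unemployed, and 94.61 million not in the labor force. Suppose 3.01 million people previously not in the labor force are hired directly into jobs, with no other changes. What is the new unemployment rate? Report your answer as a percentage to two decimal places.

Initially, labor force = 128.88 + 6.71 = 135.59 million, so u = 6.71/135.59 = 4.95%.
After the change, employed and labor force both rise by 3.01; unemployed unchanged → E = 131.89, U = 6.71, labor force = 138.60 million.
New unemployment rate = 6.71 / 138.60 = 4.84%.

New unemployment rate ≈ 4.84%.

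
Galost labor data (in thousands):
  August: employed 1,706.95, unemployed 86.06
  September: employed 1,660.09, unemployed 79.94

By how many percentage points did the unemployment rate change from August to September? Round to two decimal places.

August: labor force = 1,706.95 + 86.06 = 1,793.01; u = 86.06/1,793.01 = 4.80%.
September: labor force = 1,660.09 + 79.94 = 1,740.03; u = 79.94/1,740.03 = 4.59%.
Change = 4.59% − 4.80% = −0.21 pp.

The unemployment rate changed by −0.21 percentage points.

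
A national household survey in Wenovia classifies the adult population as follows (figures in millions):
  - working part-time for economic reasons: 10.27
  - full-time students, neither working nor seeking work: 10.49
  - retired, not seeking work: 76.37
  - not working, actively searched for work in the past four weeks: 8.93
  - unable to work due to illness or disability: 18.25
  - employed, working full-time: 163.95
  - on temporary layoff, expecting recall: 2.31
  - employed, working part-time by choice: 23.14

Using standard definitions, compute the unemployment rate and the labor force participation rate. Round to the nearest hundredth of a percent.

Unemployment rate ≈ 5.39%; labor force participation rate ≈ 66.49%.

Employed = 10.27 + 163.95 + 23.14 = 197.36 million (anyone who worked, including part-time for economic reasons, counts as employed).
Unemployed = 8.93 + 2.31 = 11.24 million (jobless and actively searching, or on temporary layoff).
Labor force = 197.36 + 11.24 = 208.60 million.
Not in labor force = 10.49 + 76.37 + 18.25 = 105.11 million (those not working and not actively searching are outside the labor force).
Civilian working-age population = 208.60 + 105.11 = 313.71 million.
Unemployment rate = 11.24 / 208.60 = 5.39%.
Labor force participation rate = 208.60 / 313.71 = 66.49%.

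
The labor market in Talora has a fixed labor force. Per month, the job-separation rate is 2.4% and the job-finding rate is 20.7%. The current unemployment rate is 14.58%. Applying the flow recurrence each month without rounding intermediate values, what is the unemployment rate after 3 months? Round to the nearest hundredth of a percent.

Unemployment rate after three months ≈ 12.30%.

With a fixed labor force, u_{t+1} = u_t + s·(1−u_t) − f·u_t = u_t·(1−s−f) + s.
Here 1−s−f = 0.769 and s = 0.024.
u_1 = 0.145800 × 0.769 + 0.024 = 0.136120.
u_2 = 0.136120 × 0.769 + 0.024 = 0.128676.
u_3 = 0.128676 × 0.769 + 0.024 = 0.122952.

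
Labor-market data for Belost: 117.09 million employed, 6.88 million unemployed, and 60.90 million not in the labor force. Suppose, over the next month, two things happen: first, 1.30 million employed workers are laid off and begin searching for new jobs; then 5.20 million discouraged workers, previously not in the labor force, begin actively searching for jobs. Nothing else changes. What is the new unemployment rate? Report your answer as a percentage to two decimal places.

Initially, labor force = 117.09 + 6.88 = 123.97 million, so u = 6.88/123.97 = 5.55%.
After the first change, employed falls and unemployed rises by 1.30; labor force unchanged → E = 115.79, U = 8.18, labor force = 123.97 million.
After the second change, unemployed and labor force both rise by 5.20 → E = 115.79, U = 13.38, labor force = 129.17 million.
New unemployment rate = 13.38 / 129.17 = 10.36%.

New unemployment rate ≈ 10.36%.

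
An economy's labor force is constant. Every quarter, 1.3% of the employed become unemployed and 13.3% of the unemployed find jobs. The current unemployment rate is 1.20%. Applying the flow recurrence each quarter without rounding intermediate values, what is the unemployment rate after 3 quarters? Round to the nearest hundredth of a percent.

With a fixed labor force, u_{t+1} = u_t + s·(1−u_t) − f·u_t = u_t·(1−s−f) + s.
Here 1−s−f = 0.854 and s = 0.013.
u_1 = 0.012000 × 0.854 + 0.013 = 0.023248.
u_2 = 0.023248 × 0.854 + 0.013 = 0.032854.
u_3 = 0.032854 × 0.854 + 0.013 = 0.041057.

Unemployment rate after three quarters ≈ 4.11%.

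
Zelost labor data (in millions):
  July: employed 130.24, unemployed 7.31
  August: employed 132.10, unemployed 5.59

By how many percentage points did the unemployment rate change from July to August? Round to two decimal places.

The unemployment rate changed by −1.25 percentage points.

July: labor force = 130.24 + 7.31 = 137.55; u = 7.31/137.55 = 5.31%.
August: labor force = 132.10 + 5.59 = 137.69; u = 5.59/137.69 = 4.06%.
Change = 4.06% − 5.31% = −1.25 pp.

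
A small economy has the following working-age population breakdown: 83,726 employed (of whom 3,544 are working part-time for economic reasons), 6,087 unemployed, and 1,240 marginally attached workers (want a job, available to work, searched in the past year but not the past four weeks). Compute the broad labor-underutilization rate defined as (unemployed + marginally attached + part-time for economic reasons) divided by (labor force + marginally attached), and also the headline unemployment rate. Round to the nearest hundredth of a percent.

Labor force = 83,726 + 6,087 = 89,813.
Numerator = 6,087 + 1,240 + 3,544 = 10,871.
Denominator = 89,813 + 1,240 = 91,053.
Broad rate = 10,871 / 91,053 = 11.94%.
Headline unemployment rate = 6,087 / 89,813 = 6.78%.

Broad underutilization rate ≈ 11.94%; headline unemployment rate ≈ 6.78%.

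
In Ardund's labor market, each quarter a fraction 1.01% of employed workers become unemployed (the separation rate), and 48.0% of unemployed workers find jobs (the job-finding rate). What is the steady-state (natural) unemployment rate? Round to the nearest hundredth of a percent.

At steady state the flows balance: s·E = f·U, so U/(E+U) = s/(s+f).
u* = 1.01 / (1.01 + 48.0) = 1.01 / 49.01 = 2.06%.

Steady-state unemployment rate ≈ 2.06%.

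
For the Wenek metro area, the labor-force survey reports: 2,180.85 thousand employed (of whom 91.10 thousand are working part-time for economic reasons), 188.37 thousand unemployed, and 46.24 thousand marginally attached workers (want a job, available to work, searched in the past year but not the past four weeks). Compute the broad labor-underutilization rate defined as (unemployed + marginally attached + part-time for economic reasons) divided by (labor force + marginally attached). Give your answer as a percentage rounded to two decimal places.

Broad underutilization rate ≈ 13.48%.

Labor force = 2,180.85 + 188.37 = 2,369.22 thousand.
Numerator = 188.37 + 46.24 + 91.10 = 325.71 thousand.
Denominator = 2,369.22 + 46.24 = 2,415.46 thousand.
Broad rate = 325.71 / 2,415.46 = 13.48%.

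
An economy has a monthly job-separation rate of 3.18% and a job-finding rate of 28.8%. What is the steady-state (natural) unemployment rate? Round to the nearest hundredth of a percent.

At steady state the flows balance: s·E = f·U, so U/(E+U) = s/(s+f).
u* = 3.18 / (3.18 + 28.8) = 3.18 / 31.98 = 9.94%.

Steady-state unemployment rate ≈ 9.94%.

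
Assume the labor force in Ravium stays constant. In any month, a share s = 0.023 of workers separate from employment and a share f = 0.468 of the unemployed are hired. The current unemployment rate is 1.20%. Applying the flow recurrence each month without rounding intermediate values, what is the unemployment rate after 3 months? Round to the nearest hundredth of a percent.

With a fixed labor force, u_{t+1} = u_t + s·(1−u_t) − f·u_t = u_t·(1−s−f) + s.
Here 1−s−f = 0.509 and s = 0.023.
u_1 = 0.012000 × 0.509 + 0.023 = 0.029108.
u_2 = 0.029108 × 0.509 + 0.023 = 0.037816.
u_3 = 0.037816 × 0.509 + 0.023 = 0.042248.

Unemployment rate after three months ≈ 4.22%.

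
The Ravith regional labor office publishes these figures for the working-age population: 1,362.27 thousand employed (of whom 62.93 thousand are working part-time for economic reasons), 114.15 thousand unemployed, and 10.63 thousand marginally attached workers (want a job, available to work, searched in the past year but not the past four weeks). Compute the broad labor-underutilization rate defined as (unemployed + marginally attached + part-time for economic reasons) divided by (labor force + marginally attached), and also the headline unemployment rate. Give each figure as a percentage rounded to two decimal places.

Broad underutilization rate ≈ 12.62%; headline unemployment rate ≈ 7.73%.

Labor force = 1,362.27 + 114.15 = 1,476.42 thousand.
Numerator = 114.15 + 10.63 + 62.93 = 187.71 thousand.
Denominator = 1,476.42 + 10.63 = 1,487.05 thousand.
Broad rate = 187.71 / 1,487.05 = 12.62%.
Headline unemployment rate = 114.15 / 1,476.42 = 7.73%.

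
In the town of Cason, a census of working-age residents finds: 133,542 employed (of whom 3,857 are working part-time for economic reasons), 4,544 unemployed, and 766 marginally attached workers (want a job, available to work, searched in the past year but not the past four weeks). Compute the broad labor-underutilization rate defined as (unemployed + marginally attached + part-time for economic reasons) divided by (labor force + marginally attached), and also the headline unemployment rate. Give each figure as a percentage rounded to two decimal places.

Labor force = 133,542 + 4,544 = 138,086.
Numerator = 4,544 + 766 + 3,857 = 9,167.
Denominator = 138,086 + 766 = 138,852.
Broad rate = 9,167 / 138,852 = 6.60%.
Headline unemployment rate = 4,544 / 138,086 = 3.29%.

Broad underutilization rate ≈ 6.60%; headline unemployment rate ≈ 3.29%.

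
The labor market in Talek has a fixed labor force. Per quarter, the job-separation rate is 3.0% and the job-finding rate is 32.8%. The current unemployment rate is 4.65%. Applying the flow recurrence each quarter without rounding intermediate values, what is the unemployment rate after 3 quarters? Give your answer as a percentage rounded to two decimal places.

Unemployment rate after three quarters ≈ 7.39%.

With a fixed labor force, u_{t+1} = u_t + s·(1−u_t) − f·u_t = u_t·(1−s−f) + s.
Here 1−s−f = 0.642 and s = 0.030.
u_1 = 0.046500 × 0.642 + 0.030 = 0.059853.
u_2 = 0.059853 × 0.642 + 0.030 = 0.068426.
u_3 = 0.068426 × 0.642 + 0.030 = 0.073929.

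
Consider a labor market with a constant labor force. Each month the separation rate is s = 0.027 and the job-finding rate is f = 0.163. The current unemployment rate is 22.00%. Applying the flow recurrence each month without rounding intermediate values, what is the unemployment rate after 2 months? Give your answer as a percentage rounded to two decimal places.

With a fixed labor force, u_{t+1} = u_t + s·(1−u_t) − f·u_t = u_t·(1−s−f) + s.
Here 1−s−f = 0.810 and s = 0.027.
u_1 = 0.220000 × 0.810 + 0.027 = 0.205200.
u_2 = 0.205200 × 0.810 + 0.027 = 0.193212.

Unemployment rate after two months ≈ 19.32%.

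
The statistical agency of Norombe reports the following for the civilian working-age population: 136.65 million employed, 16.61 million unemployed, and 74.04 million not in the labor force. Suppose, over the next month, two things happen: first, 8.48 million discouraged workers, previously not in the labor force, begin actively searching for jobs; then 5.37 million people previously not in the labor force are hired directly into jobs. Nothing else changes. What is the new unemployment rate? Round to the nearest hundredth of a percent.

New unemployment rate ≈ 15.01%.

Initially, labor force = 136.65 + 16.61 = 153.26 million, so u = 16.61/153.26 = 10.84%.
After the first change, unemployed and labor force both rise by 8.48 → E = 136.65, U = 25.09, labor force = 161.74 million.
After the second change, employed and labor force both rise by 5.37; unemployed unchanged → E = 142.02, U = 25.09, labor force = 167.11 million.
New unemployment rate = 25.09 / 167.11 = 15.01%.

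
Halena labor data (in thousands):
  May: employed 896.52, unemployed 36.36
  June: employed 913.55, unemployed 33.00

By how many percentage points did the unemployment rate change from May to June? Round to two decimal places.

The unemployment rate changed by −0.41 percentage points.

May: labor force = 896.52 + 36.36 = 932.88; u = 36.36/932.88 = 3.90%.
June: labor force = 913.55 + 33.00 = 946.55; u = 33.00/946.55 = 3.49%.
Change = 3.49% − 3.90% = −0.41 pp.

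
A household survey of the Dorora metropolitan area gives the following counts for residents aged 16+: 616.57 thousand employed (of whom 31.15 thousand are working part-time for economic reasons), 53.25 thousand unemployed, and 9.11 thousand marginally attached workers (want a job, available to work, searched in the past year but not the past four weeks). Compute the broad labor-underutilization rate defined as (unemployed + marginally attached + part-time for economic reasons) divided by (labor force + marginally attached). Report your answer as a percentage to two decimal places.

Broad underutilization rate ≈ 13.77%.

Labor force = 616.57 + 53.25 = 669.82 thousand.
Numerator = 53.25 + 9.11 + 31.15 = 93.51 thousand.
Denominator = 669.82 + 9.11 = 678.93 thousand.
Broad rate = 93.51 / 678.93 = 13.77%.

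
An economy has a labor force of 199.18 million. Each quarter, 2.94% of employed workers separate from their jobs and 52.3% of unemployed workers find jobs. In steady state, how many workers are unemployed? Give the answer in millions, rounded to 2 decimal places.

About 10.60 million are unemployed in steady state.

Steady-state unemployment rate u* = s/(s+f) = 2.94/(2.94+52.3) = 0.053222.
Unemployed = u* × labor force = 0.053222 × 199.18 ≈ 10.60 million.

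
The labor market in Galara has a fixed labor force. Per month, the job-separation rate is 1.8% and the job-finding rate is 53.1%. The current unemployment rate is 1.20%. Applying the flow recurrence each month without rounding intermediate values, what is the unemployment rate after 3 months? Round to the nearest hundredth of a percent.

Unemployment rate after three months ≈ 3.09%.

With a fixed labor force, u_{t+1} = u_t + s·(1−u_t) − f·u_t = u_t·(1−s−f) + s.
Here 1−s−f = 0.451 and s = 0.018.
u_1 = 0.012000 × 0.451 + 0.018 = 0.023412.
u_2 = 0.023412 × 0.451 + 0.018 = 0.028559.
u_3 = 0.028559 × 0.451 + 0.018 = 0.030880.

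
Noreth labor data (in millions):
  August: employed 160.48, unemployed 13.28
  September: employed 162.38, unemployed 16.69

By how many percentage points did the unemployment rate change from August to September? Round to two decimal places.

August: labor force = 160.48 + 13.28 = 173.76; u = 13.28/173.76 = 7.64%.
September: labor force = 162.38 + 16.69 = 179.07; u = 16.69/179.07 = 9.32%.
Change = 9.32% − 7.64% = +1.68 pp.

The unemployment rate changed by +1.68 percentage points.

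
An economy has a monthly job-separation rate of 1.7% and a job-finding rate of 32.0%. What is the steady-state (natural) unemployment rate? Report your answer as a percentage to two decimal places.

Steady-state unemployment rate ≈ 5.04%.

At steady state the flows balance: s·E = f·U, so U/(E+U) = s/(s+f).
u* = 1.7 / (1.7 + 32.0) = 1.7 / 33.70 = 5.04%.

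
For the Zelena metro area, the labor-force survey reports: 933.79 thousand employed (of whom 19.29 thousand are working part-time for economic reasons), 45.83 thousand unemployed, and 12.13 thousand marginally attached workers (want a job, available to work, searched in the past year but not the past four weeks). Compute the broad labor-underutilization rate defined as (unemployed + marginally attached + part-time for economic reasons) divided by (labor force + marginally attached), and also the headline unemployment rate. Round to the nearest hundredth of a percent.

Labor force = 933.79 + 45.83 = 979.62 thousand.
Numerator = 45.83 + 12.13 + 19.29 = 77.25 thousand.
Denominator = 979.62 + 12.13 = 991.75 thousand.
Broad rate = 77.25 / 991.75 = 7.79%.
Headline unemployment rate = 45.83 / 979.62 = 4.68%.

Broad underutilization rate ≈ 7.79%; headline unemployment rate ≈ 4.68%.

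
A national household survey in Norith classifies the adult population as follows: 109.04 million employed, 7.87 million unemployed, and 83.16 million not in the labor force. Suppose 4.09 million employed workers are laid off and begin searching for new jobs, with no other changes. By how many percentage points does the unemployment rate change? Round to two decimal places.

The unemployment rate changes by +3.50 percentage points.

Initially, labor force = 109.04 + 7.87 = 116.91 million, so u = 7.87/116.91 = 6.73%.
After the change, employed falls and unemployed rises by 4.09; labor force unchanged → E = 104.95, U = 11.96, labor force = 116.91 million.
New unemployment rate = 11.96 / 116.91 = 10.23%.
Change = 10.23% − 6.73% = +3.50 percentage points.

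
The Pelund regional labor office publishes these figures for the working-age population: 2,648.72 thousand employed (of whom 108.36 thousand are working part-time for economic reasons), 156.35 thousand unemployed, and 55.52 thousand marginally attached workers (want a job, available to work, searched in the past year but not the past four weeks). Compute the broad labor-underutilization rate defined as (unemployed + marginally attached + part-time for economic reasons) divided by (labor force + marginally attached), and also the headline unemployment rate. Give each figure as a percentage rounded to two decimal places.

Broad underutilization rate ≈ 11.19%; headline unemployment rate ≈ 5.57%.

Labor force = 2,648.72 + 156.35 = 2,805.07 thousand.
Numerator = 156.35 + 55.52 + 108.36 = 320.23 thousand.
Denominator = 2,805.07 + 55.52 = 2,860.59 thousand.
Broad rate = 320.23 / 2,860.59 = 11.19%.
Headline unemployment rate = 156.35 / 2,805.07 = 5.57%.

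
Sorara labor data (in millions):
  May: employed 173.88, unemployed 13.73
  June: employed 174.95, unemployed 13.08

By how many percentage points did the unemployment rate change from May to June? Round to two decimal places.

May: labor force = 173.88 + 13.73 = 187.61; u = 13.73/187.61 = 7.32%.
June: labor force = 174.95 + 13.08 = 188.03; u = 13.08/188.03 = 6.96%.
Change = 6.96% − 7.32% = −0.36 pp.

The unemployment rate changed by −0.36 percentage points.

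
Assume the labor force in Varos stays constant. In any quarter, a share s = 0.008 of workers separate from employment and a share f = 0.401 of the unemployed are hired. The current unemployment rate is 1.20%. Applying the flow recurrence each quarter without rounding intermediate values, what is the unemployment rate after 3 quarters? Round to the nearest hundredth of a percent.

With a fixed labor force, u_{t+1} = u_t + s·(1−u_t) − f·u_t = u_t·(1−s−f) + s.
Here 1−s−f = 0.591 and s = 0.008.
u_1 = 0.012000 × 0.591 + 0.008 = 0.015092.
u_2 = 0.015092 × 0.591 + 0.008 = 0.016919.
u_3 = 0.016919 × 0.591 + 0.008 = 0.017999.

Unemployment rate after three quarters ≈ 1.80%.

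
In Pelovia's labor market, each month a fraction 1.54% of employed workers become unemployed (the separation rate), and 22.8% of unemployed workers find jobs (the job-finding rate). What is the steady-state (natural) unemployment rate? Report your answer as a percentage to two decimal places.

Steady-state unemployment rate ≈ 6.33%.

At steady state the flows balance: s·E = f·U, so U/(E+U) = s/(s+f).
u* = 1.54 / (1.54 + 22.8) = 1.54 / 24.34 = 6.33%.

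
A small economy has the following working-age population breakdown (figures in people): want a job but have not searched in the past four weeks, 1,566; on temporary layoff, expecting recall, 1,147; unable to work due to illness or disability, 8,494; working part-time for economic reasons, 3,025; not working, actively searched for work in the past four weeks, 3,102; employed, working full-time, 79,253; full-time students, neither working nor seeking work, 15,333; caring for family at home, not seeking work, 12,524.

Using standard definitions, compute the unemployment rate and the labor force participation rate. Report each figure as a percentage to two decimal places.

Unemployment rate ≈ 4.91%; labor force participation rate ≈ 69.53%.

Employed = 3,025 + 79,253 = 82,278 (anyone who worked, including part-time for economic reasons, counts as employed).
Unemployed = 1,147 + 3,102 = 4,249 (jobless and actively searching, or on temporary layoff).
Labor force = 82,278 + 4,249 = 86,527.
Not in labor force = 1,566 + 8,494 + 15,333 + 12,524 = 37,917 (those not working and not actively searching are outside the labor force — including those who want a job but have given up searching).
Civilian working-age population = 86,527 + 37,917 = 124,444.
Unemployment rate = 4,249 / 86,527 = 4.91%.
Labor force participation rate = 86,527 / 124,444 = 69.53%.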